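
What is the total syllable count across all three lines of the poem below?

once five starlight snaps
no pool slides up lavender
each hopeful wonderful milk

Line 1: "once five starlight snaps": 1+1+2+1 = 5
Line 2: "no pool slides up lavender": 1+1+1+1+3 = 7
Line 3: "each hopeful wonderful milk": 1+2+3+1 = 7
Total: 5 + 7 + 7 = 19

19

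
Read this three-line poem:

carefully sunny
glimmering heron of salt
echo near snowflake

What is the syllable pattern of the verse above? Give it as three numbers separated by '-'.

Line 1: carefully(3) + sunny(2) = 5
Line 2: glimmering(3) + heron(2) + of(1) + salt(1) = 7
Line 3: echo(2) + near(1) + snowflake(2) = 5

5-7-5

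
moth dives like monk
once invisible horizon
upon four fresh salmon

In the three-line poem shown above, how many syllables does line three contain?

6

Line three: upon(2) + four(1) + fresh(1) + salmon(2) = 6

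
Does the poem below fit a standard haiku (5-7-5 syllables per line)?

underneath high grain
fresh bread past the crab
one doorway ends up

Line 1: underneath (3), high (1), grain (1) → 5 ✓
Line 2: fresh (1), bread (1), past (1), the (1), crab (1) → 5 (expected 7)
Line 3: one (1), doorway (2), ends (1), up (1) → 5 ✓

No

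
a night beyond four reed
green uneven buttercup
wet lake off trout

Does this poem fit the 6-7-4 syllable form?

Yes

Line 1: a(1) + night(1) + beyond(2) + four(1) + reed(1) = 6 ✓
Line 2: green(1) + uneven(3) + buttercup(3) = 7 ✓
Line 3: wet(1) + lake(1) + off(1) + trout(1) = 4 ✓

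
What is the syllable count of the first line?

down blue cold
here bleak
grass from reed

The first line: down (1), blue (1), cold (1) → 3

3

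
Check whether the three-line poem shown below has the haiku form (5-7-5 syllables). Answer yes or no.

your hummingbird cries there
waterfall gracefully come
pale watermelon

No

Line 1: "your hummingbird cries there": 1+3+1+1 = 6 (expected 5)
Line 2: "waterfall gracefully come": 3+3+1 = 7 ✓
Line 3: "pale watermelon": 1+4 = 5 ✓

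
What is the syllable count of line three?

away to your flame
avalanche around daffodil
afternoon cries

4

Line three: "afternoon cries": 3+1 = 4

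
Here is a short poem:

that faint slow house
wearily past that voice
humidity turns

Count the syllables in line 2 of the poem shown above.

Line 2: "wearily past that voice": 3+1+1+1 = 6

6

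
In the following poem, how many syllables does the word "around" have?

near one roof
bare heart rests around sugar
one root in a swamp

2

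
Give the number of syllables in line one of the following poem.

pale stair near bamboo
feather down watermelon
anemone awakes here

Line one: pale (1), stair (1), near (1), bamboo (2) → 5

5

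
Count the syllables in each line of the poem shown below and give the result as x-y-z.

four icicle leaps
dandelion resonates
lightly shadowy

Line 1: four(1) + icicle(3) + leaps(1) = 5
Line 2: dandelion(4) + resonates(3) = 7
Line 3: lightly(2) + shadowy(3) = 5

5-7-5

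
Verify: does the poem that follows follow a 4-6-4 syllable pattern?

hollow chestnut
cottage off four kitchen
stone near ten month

Line 1: hollow(2) + chestnut(2) = 4 ✓
Line 2: cottage(2) + off(1) + four(1) + kitchen(2) = 6 ✓
Line 3: stone(1) + near(1) + ten(1) + month(1) = 4 ✓

Yes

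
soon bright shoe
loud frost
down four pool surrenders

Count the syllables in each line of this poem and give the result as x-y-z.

3-2-6

Line 1: "soon bright shoe": 1+1+1 = 3
Line 2: "loud frost": 1+1 = 2
Line 3: "down four pool surrenders": 1+1+1+3 = 6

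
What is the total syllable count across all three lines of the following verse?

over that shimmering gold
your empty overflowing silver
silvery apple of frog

23

Line 1: over(2) + that(1) + shimmering(3) + gold(1) = 7
Line 2: your(1) + empty(2) + overflowing(4) + silver(2) = 9
Line 3: silvery(3) + apple(2) + of(1) + frog(1) = 7
Total: 7 + 9 + 7 = 23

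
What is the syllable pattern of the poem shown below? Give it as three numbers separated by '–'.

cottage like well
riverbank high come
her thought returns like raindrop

Line 1: "cottage like well": 2+1+1 = 4
Line 2: "riverbank high come": 3+1+1 = 5
Line 3: "her thought returns like raindrop": 1+1+2+1+2 = 7

4–5–7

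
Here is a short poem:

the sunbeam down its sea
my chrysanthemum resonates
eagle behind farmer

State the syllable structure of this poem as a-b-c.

6-8-6

Line 1: the (1), sunbeam (2), down (1), its (1), sea (1) → 6
Line 2: my (1), chrysanthemum (4), resonates (3) → 8
Line 3: eagle (2), behind (2), farmer (2) → 6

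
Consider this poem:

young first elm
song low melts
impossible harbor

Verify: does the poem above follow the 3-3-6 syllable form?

Line 1: young (1), first (1), elm (1) → 3 ✓
Line 2: song (1), low (1), melts (1) → 3 ✓
Line 3: impossible (4), harbor (2) → 6 ✓

Yes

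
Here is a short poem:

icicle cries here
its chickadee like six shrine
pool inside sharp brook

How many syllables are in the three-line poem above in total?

17

Line 1: "icicle cries here": 3+1+1 = 5
Line 2: "its chickadee like six shrine": 1+3+1+1+1 = 7
Line 3: "pool inside sharp brook": 1+2+1+1 = 5
Total: 5 + 7 + 5 = 17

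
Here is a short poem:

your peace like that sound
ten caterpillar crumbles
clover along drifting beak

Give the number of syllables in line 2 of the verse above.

Line 2: ten(1) + caterpillar(4) + crumbles(2) = 7

7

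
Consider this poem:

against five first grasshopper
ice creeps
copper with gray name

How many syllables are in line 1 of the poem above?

Line 1: "against five first grasshopper": 2+1+1+3 = 7

7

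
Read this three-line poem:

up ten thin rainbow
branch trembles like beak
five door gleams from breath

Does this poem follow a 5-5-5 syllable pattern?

Yes

Line 1: up(1) + ten(1) + thin(1) + rainbow(2) = 5 ✓
Line 2: branch(1) + trembles(2) + like(1) + beak(1) = 5 ✓
Line 3: five(1) + door(1) + gleams(1) + from(1) + breath(1) = 5 ✓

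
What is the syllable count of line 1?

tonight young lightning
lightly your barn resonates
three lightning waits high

5

Line 1: "tonight young lightning": 2+1+2 = 5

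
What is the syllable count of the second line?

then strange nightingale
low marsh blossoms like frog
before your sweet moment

The second line: "low marsh blossoms like frog": 1+1+2+1+1 = 6

6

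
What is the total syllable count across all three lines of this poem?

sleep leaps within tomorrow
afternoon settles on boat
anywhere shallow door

Line 1: "sleep leaps within tomorrow": 1+1+2+3 = 7
Line 2: "afternoon settles on boat": 3+2+1+1 = 7
Line 3: "anywhere shallow door": 3+2+1 = 6
Total: 7 + 7 + 6 = 20

20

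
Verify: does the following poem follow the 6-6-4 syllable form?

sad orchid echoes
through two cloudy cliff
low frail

No

Line 1: sad(1) + orchid(2) + echoes(2) = 5 (expected 6)
Line 2: through(1) + two(1) + cloudy(2) + cliff(1) = 5 (expected 6)
Line 3: low(1) + frail(1) = 2 (expected 4)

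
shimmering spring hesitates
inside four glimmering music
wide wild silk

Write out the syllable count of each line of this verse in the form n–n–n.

Line 1: "shimmering spring hesitates": 3+1+3 = 7
Line 2: "inside four glimmering music": 2+1+3+2 = 8
Line 3: "wide wild silk": 1+1+1 = 3

7–8–3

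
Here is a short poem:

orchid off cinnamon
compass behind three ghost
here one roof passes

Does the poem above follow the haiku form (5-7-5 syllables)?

No

Line 1: "orchid off cinnamon": 2+1+3 = 6 (expected 5)
Line 2: "compass behind three ghost": 2+2+1+1 = 6 (expected 7)
Line 3: "here one roof passes": 1+1+1+2 = 5 ✓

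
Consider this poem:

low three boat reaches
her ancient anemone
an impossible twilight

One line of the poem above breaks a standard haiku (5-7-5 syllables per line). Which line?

Line 1: low(1) + three(1) + boat(1) + reaches(2) = 5 ✓
Line 2: her(1) + ancient(2) + anemone(4) = 7 ✓
Line 3: an(1) + impossible(4) + twilight(2) = 7 (expected 5)

The third line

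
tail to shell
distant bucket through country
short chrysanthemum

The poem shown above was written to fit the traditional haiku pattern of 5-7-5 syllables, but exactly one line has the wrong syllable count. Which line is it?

Line 1

Line 1: "tail to shell": 1+1+1 = 3 (expected 5)
Line 2: "distant bucket through country": 2+2+1+2 = 7 ✓
Line 3: "short chrysanthemum": 1+4 = 5 ✓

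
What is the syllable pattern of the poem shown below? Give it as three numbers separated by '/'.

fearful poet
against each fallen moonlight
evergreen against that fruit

4/7/7

Line 1: fearful (2), poet (2) → 4
Line 2: against (2), each (1), fallen (2), moonlight (2) → 7
Line 3: evergreen (3), against (2), that (1), fruit (1) → 7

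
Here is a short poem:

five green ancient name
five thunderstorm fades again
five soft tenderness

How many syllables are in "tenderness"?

"tenderness" has 3 syllables.

3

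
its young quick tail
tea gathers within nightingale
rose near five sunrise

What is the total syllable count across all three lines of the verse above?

17

Line 1: its(1) + young(1) + quick(1) + tail(1) = 4
Line 2: tea(1) + gathers(2) + within(2) + nightingale(3) = 8
Line 3: rose(1) + near(1) + five(1) + sunrise(2) = 5
Total: 4 + 8 + 5 = 17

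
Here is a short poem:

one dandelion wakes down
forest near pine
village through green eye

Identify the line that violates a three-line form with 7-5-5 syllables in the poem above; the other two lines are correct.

Line 1: "one dandelion wakes down": 1+4+1+1 = 7 ✓
Line 2: "forest near pine": 2+1+1 = 4 (expected 5)
Line 3: "village through green eye": 2+1+1+1 = 5 ✓

Line 2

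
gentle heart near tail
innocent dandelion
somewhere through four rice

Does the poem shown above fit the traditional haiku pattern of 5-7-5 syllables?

Line 1: "gentle heart near tail": 2+1+1+1 = 5 ✓
Line 2: "innocent dandelion": 3+4 = 7 ✓
Line 3: "somewhere through four rice": 2+1+1+1 = 5 ✓

Yes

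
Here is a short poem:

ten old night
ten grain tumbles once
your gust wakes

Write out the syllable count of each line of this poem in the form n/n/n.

Line 1: ten (1), old (1), night (1) → 3
Line 2: ten (1), grain (1), tumbles (2), once (1) → 5
Line 3: your (1), gust (1), wakes (1) → 3

3/5/3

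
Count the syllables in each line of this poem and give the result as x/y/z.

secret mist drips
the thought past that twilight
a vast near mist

Line 1: secret (2), mist (1), drips (1) → 4
Line 2: the (1), thought (1), past (1), that (1), twilight (2) → 6
Line 3: a (1), vast (1), near (1), mist (1) → 4

4/6/4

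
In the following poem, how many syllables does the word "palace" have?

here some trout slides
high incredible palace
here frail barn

2

"palace" has 2 syllables.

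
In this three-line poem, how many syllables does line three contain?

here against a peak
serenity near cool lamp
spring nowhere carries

5

Line three: "spring nowhere carries": 1+2+2 = 5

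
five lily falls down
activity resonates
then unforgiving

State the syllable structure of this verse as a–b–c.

Line 1: five(1) + lily(2) + falls(1) + down(1) = 5
Line 2: activity(4) + resonates(3) = 7
Line 3: then(1) + unforgiving(4) = 5

5–7–5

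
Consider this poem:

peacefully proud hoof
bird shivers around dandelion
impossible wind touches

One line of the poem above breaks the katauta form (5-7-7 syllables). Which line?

Line 1: peacefully(3) + proud(1) + hoof(1) = 5 ✓
Line 2: bird(1) + shivers(2) + around(2) + dandelion(4) = 9 (expected 7)
Line 3: impossible(4) + wind(1) + touches(2) = 7 ✓

Line 2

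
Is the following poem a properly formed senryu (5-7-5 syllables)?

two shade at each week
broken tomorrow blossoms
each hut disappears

Yes

Line 1: two (1), shade (1), at (1), each (1), week (1) → 5 ✓
Line 2: broken (2), tomorrow (3), blossoms (2) → 7 ✓
Line 3: each (1), hut (1), disappears (3) → 5 ✓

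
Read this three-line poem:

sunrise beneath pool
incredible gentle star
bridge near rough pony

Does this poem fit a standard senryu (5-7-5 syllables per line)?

Yes

Line 1: sunrise (2), beneath (2), pool (1) → 5 ✓
Line 2: incredible (4), gentle (2), star (1) → 7 ✓
Line 3: bridge (1), near (1), rough (1), pony (2) → 5 ✓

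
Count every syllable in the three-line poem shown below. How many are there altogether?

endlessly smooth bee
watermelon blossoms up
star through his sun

Line 1: endlessly(3) + smooth(1) + bee(1) = 5
Line 2: watermelon(4) + blossoms(2) + up(1) = 7
Line 3: star(1) + through(1) + his(1) + sun(1) = 4
Total: 5 + 7 + 4 = 16

16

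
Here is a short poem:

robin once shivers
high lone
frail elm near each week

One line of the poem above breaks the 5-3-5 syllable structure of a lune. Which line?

Line 1: robin (2), once (1), shivers (2) → 5 ✓
Line 2: high (1), lone (1) → 2 (expected 3)
Line 3: frail (1), elm (1), near (1), each (1), week (1) → 5 ✓

The second line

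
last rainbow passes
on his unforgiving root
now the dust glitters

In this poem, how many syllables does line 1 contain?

5

Line 1: last (1), rainbow (2), passes (2) → 5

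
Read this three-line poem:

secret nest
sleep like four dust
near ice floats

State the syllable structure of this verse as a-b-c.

3-4-3

Line 1: secret (2), nest (1) → 3
Line 2: sleep (1), like (1), four (1), dust (1) → 4
Line 3: near (1), ice (1), floats (1) → 3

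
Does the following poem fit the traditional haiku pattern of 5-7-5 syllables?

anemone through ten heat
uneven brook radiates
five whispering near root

Line 1: anemone(4) + through(1) + ten(1) + heat(1) = 7 (expected 5)
Line 2: uneven(3) + brook(1) + radiates(3) = 7 ✓
Line 3: five(1) + whispering(3) + near(1) + root(1) = 6 (expected 5)

No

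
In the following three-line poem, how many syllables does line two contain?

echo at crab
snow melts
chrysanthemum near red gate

2

Line two: snow (1), melts (1) → 2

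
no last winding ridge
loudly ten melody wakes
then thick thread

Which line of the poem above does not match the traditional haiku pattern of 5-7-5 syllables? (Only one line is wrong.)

Line 1: no (1), last (1), winding (2), ridge (1) → 5 ✓
Line 2: loudly (2), ten (1), melody (3), wakes (1) → 7 ✓
Line 3: then (1), thick (1), thread (1) → 3 (expected 5)

The third line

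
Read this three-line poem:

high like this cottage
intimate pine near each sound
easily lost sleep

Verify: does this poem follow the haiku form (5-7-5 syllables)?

Yes

Line 1: "high like this cottage": 1+1+1+2 = 5 ✓
Line 2: "intimate pine near each sound": 3+1+1+1+1 = 7 ✓
Line 3: "easily lost sleep": 3+1+1 = 5 ✓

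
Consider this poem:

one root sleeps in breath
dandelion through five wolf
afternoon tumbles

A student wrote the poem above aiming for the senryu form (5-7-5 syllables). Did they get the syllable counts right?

Line 1: one (1), root (1), sleeps (1), in (1), breath (1) → 5 ✓
Line 2: dandelion (4), through (1), five (1), wolf (1) → 7 ✓
Line 3: afternoon (3), tumbles (2) → 5 ✓

Yes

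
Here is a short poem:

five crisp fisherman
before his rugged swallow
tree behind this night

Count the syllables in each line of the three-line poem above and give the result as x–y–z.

Line 1: five(1) + crisp(1) + fisherman(3) = 5
Line 2: before(2) + his(1) + rugged(2) + swallow(2) = 7
Line 3: tree(1) + behind(2) + this(1) + night(1) = 5

5–7–5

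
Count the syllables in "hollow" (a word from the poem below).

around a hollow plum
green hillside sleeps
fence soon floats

2

"hollow" has 2 syllables.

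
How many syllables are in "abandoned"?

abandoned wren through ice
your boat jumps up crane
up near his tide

"abandoned" has 3 syllables.

3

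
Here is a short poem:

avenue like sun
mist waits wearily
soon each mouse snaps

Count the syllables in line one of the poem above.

5

Line one: "avenue like sun": 3+1+1 = 5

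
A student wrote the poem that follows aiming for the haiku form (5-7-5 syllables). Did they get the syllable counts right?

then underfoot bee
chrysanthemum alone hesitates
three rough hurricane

Line 1: then (1), underfoot (3), bee (1) → 5 ✓
Line 2: chrysanthemum (4), alone (2), hesitates (3) → 9 (expected 7)
Line 3: three (1), rough (1), hurricane (3) → 5 ✓

No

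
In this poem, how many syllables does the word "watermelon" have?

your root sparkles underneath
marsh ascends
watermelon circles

"watermelon" has 4 syllables.

4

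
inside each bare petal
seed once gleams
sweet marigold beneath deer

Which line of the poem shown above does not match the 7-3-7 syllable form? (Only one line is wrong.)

The first line

Line 1: inside (2), each (1), bare (1), petal (2) → 6 (expected 7)
Line 2: seed (1), once (1), gleams (1) → 3 ✓
Line 3: sweet (1), marigold (3), beneath (2), deer (1) → 7 ✓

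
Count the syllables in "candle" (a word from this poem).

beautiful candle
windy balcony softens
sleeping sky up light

"candle" has 2 syllables.

2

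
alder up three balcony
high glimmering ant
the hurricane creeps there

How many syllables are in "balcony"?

3

"balcony" has 3 syllables.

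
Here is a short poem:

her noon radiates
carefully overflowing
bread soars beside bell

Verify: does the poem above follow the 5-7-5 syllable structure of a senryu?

Line 1: "her noon radiates": 1+1+3 = 5 ✓
Line 2: "carefully overflowing": 3+4 = 7 ✓
Line 3: "bread soars beside bell": 1+1+2+1 = 5 ✓

Yes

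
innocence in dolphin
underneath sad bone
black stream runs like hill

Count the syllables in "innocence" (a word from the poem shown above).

"innocence" has 3 syllables.

3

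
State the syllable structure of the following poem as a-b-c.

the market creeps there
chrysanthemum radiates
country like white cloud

5-7-5

Line 1: "the market creeps there": 1+2+1+1 = 5
Line 2: "chrysanthemum radiates": 4+3 = 7
Line 3: "country like white cloud": 2+1+1+1 = 5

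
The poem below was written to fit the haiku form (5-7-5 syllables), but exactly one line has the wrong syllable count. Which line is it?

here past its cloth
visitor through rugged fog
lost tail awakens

Line 1

Line 1: "here past its cloth": 1+1+1+1 = 4 (expected 5)
Line 2: "visitor through rugged fog": 3+1+2+1 = 7 ✓
Line 3: "lost tail awakens": 1+1+3 = 5 ✓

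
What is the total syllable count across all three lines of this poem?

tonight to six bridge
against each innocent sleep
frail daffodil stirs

Line 1: "tonight to six bridge": 2+1+1+1 = 5
Line 2: "against each innocent sleep": 2+1+3+1 = 7
Line 3: "frail daffodil stirs": 1+3+1 = 5
Total: 5 + 7 + 5 = 17

17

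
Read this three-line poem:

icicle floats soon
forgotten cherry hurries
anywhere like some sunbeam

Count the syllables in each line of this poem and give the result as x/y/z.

Line 1: icicle(3) + floats(1) + soon(1) = 5
Line 2: forgotten(3) + cherry(2) + hurries(2) = 7
Line 3: anywhere(3) + like(1) + some(1) + sunbeam(2) = 7

5/7/7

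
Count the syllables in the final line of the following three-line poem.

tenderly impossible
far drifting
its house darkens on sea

The final line: "its house darkens on sea": 1+1+2+1+1 = 6

6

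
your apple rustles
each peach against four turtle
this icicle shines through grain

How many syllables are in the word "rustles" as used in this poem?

"rustles" has 2 syllables.

2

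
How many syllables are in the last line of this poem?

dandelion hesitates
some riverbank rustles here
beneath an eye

4

The last line: "beneath an eye": 2+1+1 = 4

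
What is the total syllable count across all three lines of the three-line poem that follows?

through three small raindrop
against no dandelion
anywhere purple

Line 1: "through three small raindrop": 1+1+1+2 = 5
Line 2: "against no dandelion": 2+1+4 = 7
Line 3: "anywhere purple": 3+2 = 5
Total: 5 + 7 + 5 = 17

17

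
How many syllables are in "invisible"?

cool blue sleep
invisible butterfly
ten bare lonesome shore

4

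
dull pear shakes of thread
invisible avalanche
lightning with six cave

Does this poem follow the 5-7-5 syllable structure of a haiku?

Line 1: dull (1), pear (1), shakes (1), of (1), thread (1) → 5 ✓
Line 2: invisible (4), avalanche (3) → 7 ✓
Line 3: lightning (2), with (1), six (1), cave (1) → 5 ✓

Yes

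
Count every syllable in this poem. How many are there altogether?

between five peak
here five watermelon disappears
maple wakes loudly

Line 1: between (2), five (1), peak (1) → 4
Line 2: here (1), five (1), watermelon (4), disappears (3) → 9
Line 3: maple (2), wakes (1), loudly (2) → 5
Total: 4 + 9 + 5 = 18

18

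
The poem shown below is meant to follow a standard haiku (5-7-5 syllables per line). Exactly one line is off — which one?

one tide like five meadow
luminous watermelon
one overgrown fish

The first line

Line 1: one (1), tide (1), like (1), five (1), meadow (2) → 6 (expected 5)
Line 2: luminous (3), watermelon (4) → 7 ✓
Line 3: one (1), overgrown (3), fish (1) → 5 ✓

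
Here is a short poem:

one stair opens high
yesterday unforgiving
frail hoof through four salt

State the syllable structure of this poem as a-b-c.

5-7-5

Line 1: "one stair opens high": 1+1+2+1 = 5
Line 2: "yesterday unforgiving": 3+4 = 7
Line 3: "frail hoof through four salt": 1+1+1+1+1 = 5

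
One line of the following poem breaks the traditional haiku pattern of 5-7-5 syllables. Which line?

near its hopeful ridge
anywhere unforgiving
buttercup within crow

Line 1: near (1), its (1), hopeful (2), ridge (1) → 5 ✓
Line 2: anywhere (3), unforgiving (4) → 7 ✓
Line 3: buttercup (3), within (2), crow (1) → 6 (expected 5)

The third line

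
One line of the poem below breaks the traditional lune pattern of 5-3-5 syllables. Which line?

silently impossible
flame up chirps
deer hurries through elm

Line 1

Line 1: silently (3), impossible (4) → 7 (expected 5)
Line 2: flame (1), up (1), chirps (1) → 3 ✓
Line 3: deer (1), hurries (2), through (1), elm (1) → 5 ✓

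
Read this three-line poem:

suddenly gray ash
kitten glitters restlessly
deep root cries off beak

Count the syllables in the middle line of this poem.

7

The middle line: kitten (2), glitters (2), restlessly (3) → 7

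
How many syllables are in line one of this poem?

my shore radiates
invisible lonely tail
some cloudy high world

Line one: my(1) + shore(1) + radiates(3) = 5

5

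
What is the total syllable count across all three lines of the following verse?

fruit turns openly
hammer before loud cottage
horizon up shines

Line 1: "fruit turns openly": 1+1+3 = 5
Line 2: "hammer before loud cottage": 2+2+1+2 = 7
Line 3: "horizon up shines": 3+1+1 = 5
Total: 5 + 7 + 5 = 17

17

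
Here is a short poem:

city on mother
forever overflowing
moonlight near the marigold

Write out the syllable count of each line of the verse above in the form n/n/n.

5/7/7

Line 1: "city on mother": 2+1+2 = 5
Line 2: "forever overflowing": 3+4 = 7
Line 3: "moonlight near the marigold": 2+1+1+3 = 7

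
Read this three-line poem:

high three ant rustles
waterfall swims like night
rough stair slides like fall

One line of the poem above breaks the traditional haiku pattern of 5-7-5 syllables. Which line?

Line 2

Line 1: high(1) + three(1) + ant(1) + rustles(2) = 5 ✓
Line 2: waterfall(3) + swims(1) + like(1) + night(1) = 6 (expected 7)
Line 3: rough(1) + stair(1) + slides(1) + like(1) + fall(1) = 5 ✓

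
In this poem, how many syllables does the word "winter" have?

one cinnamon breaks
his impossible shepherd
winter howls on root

"winter" has 2 syllables.

2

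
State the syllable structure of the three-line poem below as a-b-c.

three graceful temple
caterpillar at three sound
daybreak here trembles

5-7-5

Line 1: "three graceful temple": 1+2+2 = 5
Line 2: "caterpillar at three sound": 4+1+1+1 = 7
Line 3: "daybreak here trembles": 2+1+2 = 5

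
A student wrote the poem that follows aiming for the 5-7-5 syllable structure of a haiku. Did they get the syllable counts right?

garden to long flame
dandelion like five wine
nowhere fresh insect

Yes

Line 1: garden (2), to (1), long (1), flame (1) → 5 ✓
Line 2: dandelion (4), like (1), five (1), wine (1) → 7 ✓
Line 3: nowhere (2), fresh (1), insect (2) → 5 ✓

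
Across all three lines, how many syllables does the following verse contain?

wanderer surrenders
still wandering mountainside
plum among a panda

19

Line 1: wanderer (3), surrenders (3) → 6
Line 2: still (1), wandering (3), mountainside (3) → 7
Line 3: plum (1), among (2), a (1), panda (2) → 6
Total: 6 + 7 + 6 = 19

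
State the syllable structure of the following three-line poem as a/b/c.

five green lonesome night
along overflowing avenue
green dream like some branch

5/9/5

Line 1: "five green lonesome night": 1+1+2+1 = 5
Line 2: "along overflowing avenue": 2+4+3 = 9
Line 3: "green dream like some branch": 1+1+1+1+1 = 5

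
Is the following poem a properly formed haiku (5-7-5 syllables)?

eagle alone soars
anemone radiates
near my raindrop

No

Line 1: eagle (2), alone (2), soars (1) → 5 ✓
Line 2: anemone (4), radiates (3) → 7 ✓
Line 3: near (1), my (1), raindrop (2) → 4 (expected 5)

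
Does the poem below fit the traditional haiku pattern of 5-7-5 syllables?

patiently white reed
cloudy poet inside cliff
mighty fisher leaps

Yes

Line 1: patiently (3), white (1), reed (1) → 5 ✓
Line 2: cloudy (2), poet (2), inside (2), cliff (1) → 7 ✓
Line 3: mighty (2), fisher (2), leaps (1) → 5 ✓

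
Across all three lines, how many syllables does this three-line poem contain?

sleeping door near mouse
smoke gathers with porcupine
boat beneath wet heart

17

Line 1: sleeping (2), door (1), near (1), mouse (1) → 5
Line 2: smoke (1), gathers (2), with (1), porcupine (3) → 7
Line 3: boat (1), beneath (2), wet (1), heart (1) → 5
Total: 5 + 7 + 5 = 17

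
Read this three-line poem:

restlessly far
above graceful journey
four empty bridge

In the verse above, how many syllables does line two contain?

Line two: "above graceful journey": 2+2+2 = 6

6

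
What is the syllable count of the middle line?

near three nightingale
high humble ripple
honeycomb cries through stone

5

The middle line: high(1) + humble(2) + ripple(2) = 5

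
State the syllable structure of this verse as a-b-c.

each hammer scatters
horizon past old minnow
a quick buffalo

5-7-5

Line 1: each(1) + hammer(2) + scatters(2) = 5
Line 2: horizon(3) + past(1) + old(1) + minnow(2) = 7
Line 3: a(1) + quick(1) + buffalo(3) = 5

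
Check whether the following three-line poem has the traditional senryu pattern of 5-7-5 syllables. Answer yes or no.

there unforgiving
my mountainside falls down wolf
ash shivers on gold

Yes

Line 1: there(1) + unforgiving(4) = 5 ✓
Line 2: my(1) + mountainside(3) + falls(1) + down(1) + wolf(1) = 7 ✓
Line 3: ash(1) + shivers(2) + on(1) + gold(1) = 5 ✓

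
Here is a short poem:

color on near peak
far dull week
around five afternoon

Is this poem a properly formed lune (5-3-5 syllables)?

No

Line 1: color(2) + on(1) + near(1) + peak(1) = 5 ✓
Line 2: far(1) + dull(1) + week(1) = 3 ✓
Line 3: around(2) + five(1) + afternoon(3) = 6 (expected 5)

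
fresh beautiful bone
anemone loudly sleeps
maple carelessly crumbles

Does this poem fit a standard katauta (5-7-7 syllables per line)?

Yes

Line 1: fresh(1) + beautiful(3) + bone(1) = 5 ✓
Line 2: anemone(4) + loudly(2) + sleeps(1) = 7 ✓
Line 3: maple(2) + carelessly(3) + crumbles(2) = 7 ✓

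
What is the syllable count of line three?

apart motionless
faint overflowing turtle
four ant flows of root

Line three: four(1) + ant(1) + flows(1) + of(1) + root(1) = 5

5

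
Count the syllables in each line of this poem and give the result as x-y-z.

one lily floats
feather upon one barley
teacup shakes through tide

Line 1: "one lily floats": 1+2+1 = 4
Line 2: "feather upon one barley": 2+2+1+2 = 7
Line 3: "teacup shakes through tide": 2+1+1+1 = 5

4-7-5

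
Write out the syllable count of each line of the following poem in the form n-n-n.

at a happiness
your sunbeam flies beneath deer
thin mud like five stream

5-7-5

Line 1: "at a happiness": 1+1+3 = 5
Line 2: "your sunbeam flies beneath deer": 1+2+1+2+1 = 7
Line 3: "thin mud like five stream": 1+1+1+1+1 = 5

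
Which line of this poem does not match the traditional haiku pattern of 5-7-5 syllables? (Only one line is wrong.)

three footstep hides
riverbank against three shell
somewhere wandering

Line 1: three(1) + footstep(2) + hides(1) = 4 (expected 5)
Line 2: riverbank(3) + against(2) + three(1) + shell(1) = 7 ✓
Line 3: somewhere(2) + wandering(3) = 5 ✓

The first line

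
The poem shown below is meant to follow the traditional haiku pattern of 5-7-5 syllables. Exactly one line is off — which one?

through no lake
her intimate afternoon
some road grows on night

Line 1: through (1), no (1), lake (1) → 3 (expected 5)
Line 2: her (1), intimate (3), afternoon (3) → 7 ✓
Line 3: some (1), road (1), grows (1), on (1), night (1) → 5 ✓

Line 1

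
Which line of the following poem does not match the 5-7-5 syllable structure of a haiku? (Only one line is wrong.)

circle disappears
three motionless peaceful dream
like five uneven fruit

Line 3

Line 1: "circle disappears": 2+3 = 5 ✓
Line 2: "three motionless peaceful dream": 1+3+2+1 = 7 ✓
Line 3: "like five uneven fruit": 1+1+3+1 = 6 (expected 5)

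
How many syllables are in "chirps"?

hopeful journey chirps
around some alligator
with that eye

"chirps" has 1 syllable.

1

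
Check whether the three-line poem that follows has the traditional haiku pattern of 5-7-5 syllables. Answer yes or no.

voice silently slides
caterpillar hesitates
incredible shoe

Yes

Line 1: voice (1), silently (3), slides (1) → 5 ✓
Line 2: caterpillar (4), hesitates (3) → 7 ✓
Line 3: incredible (4), shoe (1) → 5 ✓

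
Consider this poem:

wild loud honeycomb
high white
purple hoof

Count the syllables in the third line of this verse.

The third line: purple(2) + hoof(1) = 3

3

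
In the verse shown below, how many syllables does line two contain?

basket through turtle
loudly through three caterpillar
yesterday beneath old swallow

8

Line two: "loudly through three caterpillar": 2+1+1+4 = 8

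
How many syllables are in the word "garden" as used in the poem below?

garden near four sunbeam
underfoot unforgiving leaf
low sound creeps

2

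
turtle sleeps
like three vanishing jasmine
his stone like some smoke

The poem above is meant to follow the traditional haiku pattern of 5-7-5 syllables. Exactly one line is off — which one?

The first line

Line 1: turtle(2) + sleeps(1) = 3 (expected 5)
Line 2: like(1) + three(1) + vanishing(3) + jasmine(2) = 7 ✓
Line 3: his(1) + stone(1) + like(1) + some(1) + smoke(1) = 5 ✓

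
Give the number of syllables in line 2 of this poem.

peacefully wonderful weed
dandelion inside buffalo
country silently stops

9

Line 2: "dandelion inside buffalo": 4+2+3 = 9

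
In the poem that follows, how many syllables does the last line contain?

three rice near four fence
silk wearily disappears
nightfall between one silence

7

The last line: "nightfall between one silence": 2+2+1+2 = 7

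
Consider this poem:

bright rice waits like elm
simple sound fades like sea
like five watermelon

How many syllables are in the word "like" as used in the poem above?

1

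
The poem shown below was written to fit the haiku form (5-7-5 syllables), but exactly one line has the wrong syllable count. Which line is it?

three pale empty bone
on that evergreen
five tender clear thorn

Line 1: three (1), pale (1), empty (2), bone (1) → 5 ✓
Line 2: on (1), that (1), evergreen (3) → 5 (expected 7)
Line 3: five (1), tender (2), clear (1), thorn (1) → 5 ✓

Line 2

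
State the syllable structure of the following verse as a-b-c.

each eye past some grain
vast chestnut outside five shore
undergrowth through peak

Line 1: each(1) + eye(1) + past(1) + some(1) + grain(1) = 5
Line 2: vast(1) + chestnut(2) + outside(2) + five(1) + shore(1) = 7
Line 3: undergrowth(3) + through(1) + peak(1) = 5

5-7-5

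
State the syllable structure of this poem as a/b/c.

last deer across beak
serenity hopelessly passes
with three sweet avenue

Line 1: last(1) + deer(1) + across(2) + beak(1) = 5
Line 2: serenity(4) + hopelessly(3) + passes(2) = 9
Line 3: with(1) + three(1) + sweet(1) + avenue(3) = 6

5/9/6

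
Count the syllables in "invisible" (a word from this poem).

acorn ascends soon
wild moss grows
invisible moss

"invisible" has 4 syllables.

4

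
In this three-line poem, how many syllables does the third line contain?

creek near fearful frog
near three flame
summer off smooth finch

5

The third line: summer (2), off (1), smooth (1), finch (1) → 5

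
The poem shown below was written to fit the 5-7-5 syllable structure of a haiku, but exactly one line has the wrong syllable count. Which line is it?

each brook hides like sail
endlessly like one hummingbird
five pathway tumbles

Line 1: each (1), brook (1), hides (1), like (1), sail (1) → 5 ✓
Line 2: endlessly (3), like (1), one (1), hummingbird (3) → 8 (expected 7)
Line 3: five (1), pathway (2), tumbles (2) → 5 ✓

Line 2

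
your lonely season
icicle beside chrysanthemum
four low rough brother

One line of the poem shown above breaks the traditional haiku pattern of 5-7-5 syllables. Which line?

Line 1: your (1), lonely (2), season (2) → 5 ✓
Line 2: icicle (3), beside (2), chrysanthemum (4) → 9 (expected 7)
Line 3: four (1), low (1), rough (1), brother (2) → 5 ✓

Line 2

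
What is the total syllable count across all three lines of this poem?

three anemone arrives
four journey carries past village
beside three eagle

Line 1: three (1), anemone (4), arrives (2) → 7
Line 2: four (1), journey (2), carries (2), past (1), village (2) → 8
Line 3: beside (2), three (1), eagle (2) → 5
Total: 7 + 8 + 5 = 20

20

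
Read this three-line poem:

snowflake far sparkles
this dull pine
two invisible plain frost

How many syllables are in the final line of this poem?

The final line: two (1), invisible (4), plain (1), frost (1) → 7

7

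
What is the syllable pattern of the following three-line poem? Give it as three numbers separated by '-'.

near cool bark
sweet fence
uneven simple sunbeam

3-2-7

Line 1: near (1), cool (1), bark (1) → 3
Line 2: sweet (1), fence (1) → 2
Line 3: uneven (3), simple (2), sunbeam (2) → 7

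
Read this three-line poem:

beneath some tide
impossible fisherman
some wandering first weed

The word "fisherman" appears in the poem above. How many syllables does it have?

3

"fisherman" has 3 syllables.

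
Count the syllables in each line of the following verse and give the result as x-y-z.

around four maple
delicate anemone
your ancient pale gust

Line 1: around(2) + four(1) + maple(2) = 5
Line 2: delicate(3) + anemone(4) = 7
Line 3: your(1) + ancient(2) + pale(1) + gust(1) = 5

5-7-5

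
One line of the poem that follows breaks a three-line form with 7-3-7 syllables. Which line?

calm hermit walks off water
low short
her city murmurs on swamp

Line 2

Line 1: calm (1), hermit (2), walks (1), off (1), water (2) → 7 ✓
Line 2: low (1), short (1) → 2 (expected 3)
Line 3: her (1), city (2), murmurs (2), on (1), swamp (1) → 7 ✓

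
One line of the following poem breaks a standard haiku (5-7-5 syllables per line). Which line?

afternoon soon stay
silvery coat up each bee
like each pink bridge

Line 3

Line 1: "afternoon soon stay": 3+1+1 = 5 ✓
Line 2: "silvery coat up each bee": 3+1+1+1+1 = 7 ✓
Line 3: "like each pink bridge": 1+1+1+1 = 4 (expected 5)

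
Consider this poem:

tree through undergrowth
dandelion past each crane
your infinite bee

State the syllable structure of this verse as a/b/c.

Line 1: tree (1), through (1), undergrowth (3) → 5
Line 2: dandelion (4), past (1), each (1), crane (1) → 7
Line 3: your (1), infinite (3), bee (1) → 5

5/7/5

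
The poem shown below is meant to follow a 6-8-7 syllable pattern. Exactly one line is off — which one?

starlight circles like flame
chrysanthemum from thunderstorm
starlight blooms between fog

Line 1: "starlight circles like flame": 2+2+1+1 = 6 ✓
Line 2: "chrysanthemum from thunderstorm": 4+1+3 = 8 ✓
Line 3: "starlight blooms between fog": 2+1+2+1 = 6 (expected 7)

Line 3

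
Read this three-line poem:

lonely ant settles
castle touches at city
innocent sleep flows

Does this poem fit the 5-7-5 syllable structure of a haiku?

Yes

Line 1: "lonely ant settles": 2+1+2 = 5 ✓
Line 2: "castle touches at city": 2+2+1+2 = 7 ✓
Line 3: "innocent sleep flows": 3+1+1 = 5 ✓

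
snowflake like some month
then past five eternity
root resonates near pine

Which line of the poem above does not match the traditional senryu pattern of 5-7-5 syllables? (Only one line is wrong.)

Line 1: snowflake(2) + like(1) + some(1) + month(1) = 5 ✓
Line 2: then(1) + past(1) + five(1) + eternity(4) = 7 ✓
Line 3: root(1) + resonates(3) + near(1) + pine(1) = 6 (expected 5)

The third line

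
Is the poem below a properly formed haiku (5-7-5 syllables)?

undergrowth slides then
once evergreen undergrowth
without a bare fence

Line 1: undergrowth(3) + slides(1) + then(1) = 5 ✓
Line 2: once(1) + evergreen(3) + undergrowth(3) = 7 ✓
Line 3: without(2) + a(1) + bare(1) + fence(1) = 5 ✓

Yes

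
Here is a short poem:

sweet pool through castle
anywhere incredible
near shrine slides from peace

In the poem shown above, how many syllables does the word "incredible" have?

4

"incredible" has 4 syllables.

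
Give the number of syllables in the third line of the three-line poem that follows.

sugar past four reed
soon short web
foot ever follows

The third line: foot(1) + ever(2) + follows(2) = 5

5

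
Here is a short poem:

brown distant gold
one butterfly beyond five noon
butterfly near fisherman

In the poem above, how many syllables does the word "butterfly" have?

"butterfly" has 3 syllables.

3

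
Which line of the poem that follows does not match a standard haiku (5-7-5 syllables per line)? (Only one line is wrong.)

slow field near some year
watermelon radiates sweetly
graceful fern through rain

Line 1: "slow field near some year": 1+1+1+1+1 = 5 ✓
Line 2: "watermelon radiates sweetly": 4+3+2 = 9 (expected 7)
Line 3: "graceful fern through rain": 2+1+1+1 = 5 ✓

The second line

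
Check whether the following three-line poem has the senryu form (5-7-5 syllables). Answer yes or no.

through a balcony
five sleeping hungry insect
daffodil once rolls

Line 1: through(1) + a(1) + balcony(3) = 5 ✓
Line 2: five(1) + sleeping(2) + hungry(2) + insect(2) = 7 ✓
Line 3: daffodil(3) + once(1) + rolls(1) = 5 ✓

Yes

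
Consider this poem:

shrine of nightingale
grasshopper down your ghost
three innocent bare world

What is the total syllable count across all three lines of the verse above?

17

Line 1: "shrine of nightingale": 1+1+3 = 5
Line 2: "grasshopper down your ghost": 3+1+1+1 = 6
Line 3: "three innocent bare world": 1+3+1+1 = 6
Total: 5 + 6 + 6 = 17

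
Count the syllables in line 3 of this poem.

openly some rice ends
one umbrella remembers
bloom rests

Line 3: bloom(1) + rests(1) = 2

2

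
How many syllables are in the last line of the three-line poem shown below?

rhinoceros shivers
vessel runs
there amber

3

The last line: there (1), amber (2) → 3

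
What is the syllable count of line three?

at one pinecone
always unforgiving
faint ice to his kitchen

Line three: faint (1), ice (1), to (1), his (1), kitchen (2) → 6

6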